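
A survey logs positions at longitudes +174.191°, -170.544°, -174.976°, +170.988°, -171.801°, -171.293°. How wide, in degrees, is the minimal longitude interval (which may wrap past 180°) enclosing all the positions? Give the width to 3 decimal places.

Sort the longitudes: -174.976°, -171.801°, -171.293°, -170.544°, +170.988°, +174.191°.
Eastward gaps between consecutive values (wrapping around): 3.175°, 0.508°, 0.749°, 341.532°, 3.203°, 10.833°.
Largest gap = 341.532° ⇒ minimal covering band is its complement: 360° − 341.532° = 18.468°.
Band runs from +170.988° eastward to -170.544°, crossing the antimeridian.

18.468°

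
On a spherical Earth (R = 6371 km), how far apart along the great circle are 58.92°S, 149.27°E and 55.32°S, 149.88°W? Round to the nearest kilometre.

3566 km

Δλ = -149.88 − 149.27 = -299.15°; wrapped into (−180°, 180°]: 60.85°.
Δφ = -55.32 − -58.92 = 3.60°.
a = sin²(Δφ/2) + cos φ₁ · cos φ₂ · sin²(Δλ/2) = 0.076315.
c = 2·atan2(√a, √(1−a)) = 0.55978 rad → d = 6371·c ≈ 3566.38 km.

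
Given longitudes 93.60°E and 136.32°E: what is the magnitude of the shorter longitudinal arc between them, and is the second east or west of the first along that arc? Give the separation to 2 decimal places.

Raw difference: 136.32 − 93.60 = 42.72°.
Normalise into (−180°, 180°]: 42.72° stays 42.72°.
Positive ⇒ the second point lies to the east; separation 42.72°.

42.72° east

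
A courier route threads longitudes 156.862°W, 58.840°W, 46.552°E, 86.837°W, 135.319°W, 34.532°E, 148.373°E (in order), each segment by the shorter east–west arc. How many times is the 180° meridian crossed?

Leg 1: -156.862° → -58.840°, shortest Δλ = 98.022° (east) — does not cross 180°.
Leg 2: -58.840° → +46.552°, shortest Δλ = 105.392° (east) — does not cross 180°.
Leg 3: +46.552° → -86.837°, shortest Δλ = -133.389° (west) — does not cross 180°.
Leg 4: -86.837° → -135.319°, shortest Δλ = -48.482° (west) — does not cross 180°.
Leg 5: -135.319° → +34.532°, shortest Δλ = 169.851° (east) — does not cross 180°.
Leg 6: +34.532° → +148.373°, shortest Δλ = 113.841° (east) — does not cross 180°.
Total crossings: 0.

0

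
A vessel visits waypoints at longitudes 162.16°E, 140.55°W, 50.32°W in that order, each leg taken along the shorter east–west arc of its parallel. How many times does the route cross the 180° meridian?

Leg 1: +162.16° → -140.55°, shortest Δλ = 57.29° (east) — crosses 180°.
Leg 2: -140.55° → -50.32°, shortest Δλ = 90.23° (east) — does not cross 180°.
Total crossings: 1.

1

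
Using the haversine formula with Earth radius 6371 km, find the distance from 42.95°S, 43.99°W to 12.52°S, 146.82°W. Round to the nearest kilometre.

Δλ = -146.82 − -43.99 = -102.83°.
Δφ = -12.52 − -42.95 = 30.43°.
a = sin²(Δφ/2) + cos φ₁ · cos φ₂ · sin²(Δλ/2) = 0.505483.
c = 2·atan2(√a, √(1−a)) = 1.58176 rad → d = 6371·c ≈ 10077.40 km.

10077 km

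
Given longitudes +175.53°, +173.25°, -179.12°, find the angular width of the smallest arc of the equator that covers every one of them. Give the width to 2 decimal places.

7.63°

Sort the longitudes: -179.12°, +173.25°, +175.53°.
Eastward gaps between consecutive values (wrapping around): 352.37°, 2.28°, 5.35°.
Largest gap = 352.37° ⇒ minimal covering band is its complement: 360° − 352.37° = 7.63°.
Band runs from +173.25° eastward to -179.12°, crossing the antimeridian.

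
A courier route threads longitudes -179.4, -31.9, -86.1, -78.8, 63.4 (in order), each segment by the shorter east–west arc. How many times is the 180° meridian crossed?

Leg 1: -179.4° → -31.9°, shortest Δλ = 147.5° (east) — does not cross 180°.
Leg 2: -31.9° → -86.1°, shortest Δλ = -54.2° (west) — does not cross 180°.
Leg 3: -86.1° → -78.8°, shortest Δλ = 7.3° (east) — does not cross 180°.
Leg 4: -78.8° → +63.4°, shortest Δλ = 142.2° (east) — does not cross 180°.
Total crossings: 0.

0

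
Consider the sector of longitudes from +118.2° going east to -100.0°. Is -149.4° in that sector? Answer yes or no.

Yes

Band width going east from +118.2° to -100.0°: ((-100.0 − 118.2) mod 360) = 141.8°.
Offset of -149.4° east of the west edge: ((-149.4 − 118.2) mod 360) = 92.4°.
92.4° ≤ 141.8° ⇒ inside.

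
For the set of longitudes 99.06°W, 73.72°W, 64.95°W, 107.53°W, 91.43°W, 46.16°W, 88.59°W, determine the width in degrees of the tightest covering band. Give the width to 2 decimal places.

61.37°

Sort the longitudes: -107.53°, -99.06°, -91.43°, -88.59°, -73.72°, -64.95°, -46.16°.
Eastward gaps between consecutive values (wrapping around): 8.47°, 7.63°, 2.84°, 14.87°, 8.77°, 18.79°, 298.63°.
Largest gap = 298.63° ⇒ minimal covering band is its complement: 360° − 298.63° = 61.37°.
Band runs from -107.53° eastward to -46.16°.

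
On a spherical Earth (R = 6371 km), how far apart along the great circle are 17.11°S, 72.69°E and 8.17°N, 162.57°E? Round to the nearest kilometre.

10261 km

Δλ = 162.57 − 72.69 = 89.88°.
Δφ = 8.17 − -17.11 = 25.28°.
a = sin²(Δφ/2) + cos φ₁ · cos φ₂ · sin²(Δλ/2) = 0.519914.
c = 2·atan2(√a, √(1−a)) = 1.61064 rad → d = 6371·c ≈ 10261.36 km.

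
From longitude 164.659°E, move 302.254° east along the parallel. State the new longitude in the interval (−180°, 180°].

Start at +164.659°; shift +302.254° → +466.913°.
+466.913° lies outside (−180°, 180°]; subtract 360° → +106.913°.

106.913°E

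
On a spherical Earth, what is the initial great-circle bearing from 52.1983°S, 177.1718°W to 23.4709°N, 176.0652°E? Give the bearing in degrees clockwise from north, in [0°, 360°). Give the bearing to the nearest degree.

354°

Δλ = 176.0652 − -177.1718 = 353.2370°; wrapped into (−180°, 180°]: -6.7630°.
θ = atan2( sin Δλ · cos φ₂ , cos φ₁ · sin φ₂ − sin φ₁ · cos φ₂ · cos Δλ )
  = atan2(-0.10802, 0.96384) = -6.395° → normalised to [0°, 360°): 353.605°.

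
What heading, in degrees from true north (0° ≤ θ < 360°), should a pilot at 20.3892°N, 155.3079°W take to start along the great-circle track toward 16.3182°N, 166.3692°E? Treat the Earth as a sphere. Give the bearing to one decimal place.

Δλ = 166.3692 − -155.3079 = 321.6771°; wrapped into (−180°, 180°]: -38.3229°.
θ = atan2( sin Δλ · cos φ₂ , cos φ₁ · sin φ₂ − sin φ₁ · cos φ₂ · cos Δλ )
  = atan2(-0.59511, 0.00105) = -89.899° → normalised to [0°, 360°): 270.101°.

270.1°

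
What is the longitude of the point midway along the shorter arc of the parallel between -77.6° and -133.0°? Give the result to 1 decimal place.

-105.3°

Signed shortest Δλ from -77.6° to -133.0° is -55.4°.
Midpoint longitude = -77.6° + (-55.4°)/2 = -77.6° − 27.7° = -105.3°.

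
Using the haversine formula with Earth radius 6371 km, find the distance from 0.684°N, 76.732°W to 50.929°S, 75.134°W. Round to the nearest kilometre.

Δλ = -75.134 − -76.732 = 1.598°.
Δφ = -50.929 − 0.684 = -51.613°.
a = sin²(Δφ/2) + cos φ₁ · cos φ₂ · sin²(Δλ/2) = 0.189638.
c = 2·atan2(√a, √(1−a)) = 0.90113 rad → d = 6371·c ≈ 5741.10 km.

5741 km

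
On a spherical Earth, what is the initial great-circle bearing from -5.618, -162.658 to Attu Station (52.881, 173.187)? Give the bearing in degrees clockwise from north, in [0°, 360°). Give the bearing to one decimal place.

Δλ = 173.187 − -162.658 = 335.845°; wrapped into (−180°, 180°]: -24.155°.
θ = atan2( sin Δλ · cos φ₂ , cos φ₁ · sin φ₂ − sin φ₁ · cos φ₂ · cos Δλ )
  = atan2(-0.24694, 0.84746) = -16.246° → normalised to [0°, 360°): 343.754°.

343.8°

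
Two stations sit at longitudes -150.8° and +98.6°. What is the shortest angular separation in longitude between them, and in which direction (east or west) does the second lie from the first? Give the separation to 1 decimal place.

110.6° west

Raw difference: 98.6 − -150.8 = 249.4°.
Normalise into (−180°, 180°]: 249.4° − 360° = -110.6°.
Negative ⇒ the second point lies to the west; separation 110.6°.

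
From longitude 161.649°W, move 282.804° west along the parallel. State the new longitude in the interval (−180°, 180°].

Start at -161.649°; shift −282.804° → -444.453°.
-444.453° lies outside (−180°, 180°]; add 360° → -84.453°.

84.453°W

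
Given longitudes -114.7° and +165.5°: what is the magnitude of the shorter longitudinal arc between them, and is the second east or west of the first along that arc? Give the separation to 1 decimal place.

Raw difference: 165.5 − -114.7 = 280.2°.
Normalise into (−180°, 180°]: 280.2° − 360° = -79.8°.
Negative ⇒ the second point lies to the west; separation 79.8°.

79.8° west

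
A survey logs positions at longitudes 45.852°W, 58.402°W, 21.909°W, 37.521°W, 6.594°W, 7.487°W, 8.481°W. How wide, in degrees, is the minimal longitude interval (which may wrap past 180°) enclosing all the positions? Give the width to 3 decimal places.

51.808°

Sort the longitudes: -58.402°, -45.852°, -37.521°, -21.909°, -8.481°, -7.487°, -6.594°.
Eastward gaps between consecutive values (wrapping around): 12.550°, 8.331°, 15.612°, 13.428°, 0.994°, 0.893°, 308.192°.
Largest gap = 308.192° ⇒ minimal covering band is its complement: 360° − 308.192° = 51.808°.
Band runs from -58.402° eastward to -6.594°.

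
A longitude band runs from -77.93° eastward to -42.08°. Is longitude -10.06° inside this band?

No

Band width going east from -77.93° to -42.08°: ((-42.08 − -77.93) mod 360) = 35.85°.
Offset of -10.06° east of the west edge: ((-10.06 − -77.93) mod 360) = 67.87°.
67.87° > 35.85° ⇒ outside.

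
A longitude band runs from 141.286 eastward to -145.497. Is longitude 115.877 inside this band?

No

Band width going east from +141.286° to -145.497°: ((-145.497 − 141.286) mod 360) = 73.217°.
Offset of +115.877° east of the west edge: ((115.877 − 141.286) mod 360) = 334.591°.
334.591° > 73.217° ⇒ outside.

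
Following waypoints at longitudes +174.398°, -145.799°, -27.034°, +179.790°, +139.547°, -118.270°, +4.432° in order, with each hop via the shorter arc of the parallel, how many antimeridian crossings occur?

3

Leg 1: +174.398° → -145.799°, shortest Δλ = 39.803° (east) — crosses 180°.
Leg 2: -145.799° → -27.034°, shortest Δλ = 118.765° (east) — does not cross 180°.
Leg 3: -27.034° → +179.790°, shortest Δλ = -153.176° (west) — crosses 180°.
Leg 4: +179.790° → +139.547°, shortest Δλ = -40.243° (west) — does not cross 180°.
Leg 5: +139.547° → -118.270°, shortest Δλ = 102.183° (east) — crosses 180°.
Leg 6: -118.270° → +4.432°, shortest Δλ = 122.702° (east) — does not cross 180°.
Total crossings: 3.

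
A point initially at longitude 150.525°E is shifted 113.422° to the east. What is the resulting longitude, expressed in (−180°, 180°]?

96.053°W

Start at +150.525°; shift +113.422° → +263.947°.
+263.947° lies outside (−180°, 180°]; subtract 360° → -96.053°.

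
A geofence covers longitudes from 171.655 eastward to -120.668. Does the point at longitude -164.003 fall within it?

Band width going east from +171.655° to -120.668°: ((-120.668 − 171.655) mod 360) = 67.677°.
Offset of -164.003° east of the west edge: ((-164.003 − 171.655) mod 360) = 24.342°.
24.342° ≤ 67.677° ⇒ inside.

Yes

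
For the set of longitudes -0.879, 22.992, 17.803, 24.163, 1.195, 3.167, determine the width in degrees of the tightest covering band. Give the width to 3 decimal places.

25.042°

Sort the longitudes: -0.879°, +1.195°, +3.167°, +17.803°, +22.992°, +24.163°.
Eastward gaps between consecutive values (wrapping around): 2.074°, 1.972°, 14.636°, 5.189°, 1.171°, 334.958°.
Largest gap = 334.958° ⇒ minimal covering band is its complement: 360° − 334.958° = 25.042°.
Band runs from -0.879° eastward to +24.163°.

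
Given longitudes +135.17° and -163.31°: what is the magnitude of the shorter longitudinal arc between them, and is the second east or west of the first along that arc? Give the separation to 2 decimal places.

Raw difference: -163.31 − 135.17 = -298.48°.
Normalise into (−180°, 180°]: -298.48° + 360° = 61.52°.
Positive ⇒ the second point lies to the east; separation 61.52°.

61.52° east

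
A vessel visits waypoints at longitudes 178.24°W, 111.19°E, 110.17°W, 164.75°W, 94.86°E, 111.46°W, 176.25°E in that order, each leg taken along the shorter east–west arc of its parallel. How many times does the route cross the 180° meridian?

Leg 1: -178.24° → +111.19°, shortest Δλ = -70.57° (west) — crosses 180°.
Leg 2: +111.19° → -110.17°, shortest Δλ = 138.64° (east) — crosses 180°.
Leg 3: -110.17° → -164.75°, shortest Δλ = -54.58° (west) — does not cross 180°.
Leg 4: -164.75° → +94.86°, shortest Δλ = -100.39° (west) — crosses 180°.
Leg 5: +94.86° → -111.46°, shortest Δλ = 153.68° (east) — crosses 180°.
Leg 6: -111.46° → +176.25°, shortest Δλ = -72.29° (west) — crosses 180°.
Total crossings: 5.

5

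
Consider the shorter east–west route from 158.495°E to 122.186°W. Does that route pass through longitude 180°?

Naïve |-122.186 − 158.495| = 280.681° > 180°, so the shorter arc goes the other way round — across 180°.
Signed shortest Δλ = ((-122.186 − 158.495 + 180) mod 360) − 180 = 79.319°.
Going east by 79.319° from +158.495° passes through 180° before reaching -122.186°.

Yes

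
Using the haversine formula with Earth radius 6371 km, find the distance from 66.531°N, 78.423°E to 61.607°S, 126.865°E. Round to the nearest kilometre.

14783 km

Δλ = 126.865 − 78.423 = 48.442°.
Δφ = -61.607 − 66.531 = -128.138°.
a = sin²(Δφ/2) + cos φ₁ · cos φ₂ · sin²(Δλ/2) = 0.840653.
c = 2·atan2(√a, √(1−a)) = 2.32034 rad → d = 6371·c ≈ 14782.89 km.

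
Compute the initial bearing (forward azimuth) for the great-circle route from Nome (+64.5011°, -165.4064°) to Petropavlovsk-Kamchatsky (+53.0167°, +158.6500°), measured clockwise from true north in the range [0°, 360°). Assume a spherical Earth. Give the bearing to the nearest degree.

255°

Δλ = 158.6500 − -165.4064 = 324.0564°; wrapped into (−180°, 180°]: -35.9436°.
θ = atan2( sin Δλ · cos φ₂ , cos φ₁ · sin φ₂ − sin φ₁ · cos φ₂ · cos Δλ )
  = atan2(-0.35312, -0.09571) = -105.166° → normalised to [0°, 360°): 254.834°.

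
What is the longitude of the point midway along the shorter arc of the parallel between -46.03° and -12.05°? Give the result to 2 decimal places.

Signed shortest Δλ from -46.03° to -12.05° is +33.98°.
Midpoint longitude = -46.03° + (+33.98°)/2 = -46.03° + 16.99° = -29.04°.

-29.04°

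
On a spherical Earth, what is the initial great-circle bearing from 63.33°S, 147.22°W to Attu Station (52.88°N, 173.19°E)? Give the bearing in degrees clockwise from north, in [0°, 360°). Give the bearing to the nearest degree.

334°

Δλ = 173.19 − -147.22 = 320.41°; wrapped into (−180°, 180°]: -39.59°.
θ = atan2( sin Δλ · cos φ₂ , cos φ₁ · sin φ₂ − sin φ₁ · cos φ₂ · cos Δλ )
  = atan2(-0.38460, 0.77348) = -26.438° → normalised to [0°, 360°): 333.562°.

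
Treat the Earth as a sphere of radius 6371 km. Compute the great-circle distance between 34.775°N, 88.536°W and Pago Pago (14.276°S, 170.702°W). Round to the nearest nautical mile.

5514 nmi

Δλ = -170.702 − -88.536 = -82.166°.
Δφ = -14.276 − 34.775 = -49.051°.
a = sin²(Δφ/2) + cos φ₁ · cos φ₂ · sin²(Δλ/2) = 0.516072.
c = 2·atan2(√a, √(1−a)) = 1.60295 rad → d = 6371·c ≈ 10212.37 km ≈ 5514.24 nmi.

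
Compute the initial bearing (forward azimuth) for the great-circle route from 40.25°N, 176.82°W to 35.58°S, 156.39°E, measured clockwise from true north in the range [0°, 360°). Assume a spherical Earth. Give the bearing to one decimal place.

Δλ = 156.39 − -176.82 = 333.21°; wrapped into (−180°, 180°]: -26.79°.
θ = atan2( sin Δλ · cos φ₂ , cos φ₁ · sin φ₂ − sin φ₁ · cos φ₂ · cos Δλ )
  = atan2(-0.36657, -0.91317) = -158.128° → normalised to [0°, 360°): 201.872°.

201.9°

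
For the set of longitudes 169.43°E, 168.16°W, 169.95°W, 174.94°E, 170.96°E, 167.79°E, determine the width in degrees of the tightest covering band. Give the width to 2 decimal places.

Sort the longitudes: -169.95°, -168.16°, +167.79°, +169.43°, +170.96°, +174.94°.
Eastward gaps between consecutive values (wrapping around): 1.79°, 335.95°, 1.64°, 1.53°, 3.98°, 15.11°.
Largest gap = 335.95° ⇒ minimal covering band is its complement: 360° − 335.95° = 24.05°.
Band runs from +167.79° eastward to -168.16°, crossing the antimeridian.

24.05°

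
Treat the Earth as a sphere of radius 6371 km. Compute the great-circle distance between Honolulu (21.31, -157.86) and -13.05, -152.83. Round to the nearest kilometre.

3860 km

Δλ = -152.83 − -157.86 = 5.03°.
Δφ = -13.05 − 21.31 = -34.36°.
a = sin²(Δφ/2) + cos φ₁ · cos φ₂ · sin²(Δλ/2) = 0.088994.
c = 2·atan2(√a, √(1−a)) = 0.60586 rad → d = 6371·c ≈ 3859.93 km.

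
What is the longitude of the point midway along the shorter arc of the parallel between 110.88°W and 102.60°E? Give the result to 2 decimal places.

Signed shortest Δλ from -110.88° to +102.60° is -146.52°.
Midpoint longitude = -110.88° + (-146.52°)/2 = -110.88° − 73.26° = -184.14°.
Normalise into (−180°, 180°]: +175.86°.
(The naïve average (-110.88 + +102.60)/2 = -4.14° is on the wrong side of the globe.)

175.86°E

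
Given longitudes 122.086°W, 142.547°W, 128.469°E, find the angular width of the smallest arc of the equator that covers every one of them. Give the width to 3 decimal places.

109.445°

Sort the longitudes: -142.547°, -122.086°, +128.469°.
Eastward gaps between consecutive values (wrapping around): 20.461°, 250.555°, 88.984°.
Largest gap = 250.555° ⇒ minimal covering band is its complement: 360° − 250.555° = 109.445°.
Band runs from +128.469° eastward to -122.086°, crossing the antimeridian.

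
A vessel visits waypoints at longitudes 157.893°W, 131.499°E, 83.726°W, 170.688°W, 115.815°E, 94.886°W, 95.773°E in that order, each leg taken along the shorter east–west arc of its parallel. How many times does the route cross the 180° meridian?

Leg 1: -157.893° → +131.499°, shortest Δλ = -70.608° (west) — crosses 180°.
Leg 2: +131.499° → -83.726°, shortest Δλ = 144.775° (east) — crosses 180°.
Leg 3: -83.726° → -170.688°, shortest Δλ = -86.962° (west) — does not cross 180°.
Leg 4: -170.688° → +115.815°, shortest Δλ = -73.497° (west) — crosses 180°.
Leg 5: +115.815° → -94.886°, shortest Δλ = 149.299° (east) — crosses 180°.
Leg 6: -94.886° → +95.773°, shortest Δλ = -169.341° (west) — crosses 180°.
Total crossings: 5.

5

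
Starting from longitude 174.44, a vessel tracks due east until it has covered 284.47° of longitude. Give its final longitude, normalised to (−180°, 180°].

+98.91°

Start at +174.44°; shift +284.47° → +458.91°.
+458.91° lies outside (−180°, 180°]; subtract 360° → +98.91°.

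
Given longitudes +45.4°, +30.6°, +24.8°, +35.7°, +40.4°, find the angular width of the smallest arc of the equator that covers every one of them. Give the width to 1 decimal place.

Sort the longitudes: +24.8°, +30.6°, +35.7°, +40.4°, +45.4°.
Eastward gaps between consecutive values (wrapping around): 5.8°, 5.1°, 4.7°, 5.0°, 339.4°.
Largest gap = 339.4° ⇒ minimal covering band is its complement: 360° − 339.4° = 20.6°.
Band runs from +24.8° eastward to +45.4°.

20.6°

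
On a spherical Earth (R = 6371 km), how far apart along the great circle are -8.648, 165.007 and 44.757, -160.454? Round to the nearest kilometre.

Δλ = -160.454 − 165.007 = -325.461°; wrapped into (−180°, 180°]: 34.539°.
Δφ = 44.757 − -8.648 = 53.405°.
a = sin²(Δφ/2) + cos φ₁ · cos φ₂ · sin²(Δλ/2) = 0.263792.
c = 2·atan2(√a, √(1−a)) = 1.07877 rad → d = 6371·c ≈ 6872.82 km.

6873 km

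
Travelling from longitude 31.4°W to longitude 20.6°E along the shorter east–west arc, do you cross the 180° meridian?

Signed shortest Δλ = ((20.6 − -31.4 + 180) mod 360) − 180 = 52.0°.
Going east by 52.0° from -31.4° reaches +20.6° without touching 180°.

No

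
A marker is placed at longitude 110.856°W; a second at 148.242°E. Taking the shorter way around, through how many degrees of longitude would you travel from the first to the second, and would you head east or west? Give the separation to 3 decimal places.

Raw difference: 148.242 − -110.856 = 259.098°.
Normalise into (−180°, 180°]: 259.098° − 360° = -100.902°.
Negative ⇒ the second point lies to the west; separation 100.902°.

100.902° west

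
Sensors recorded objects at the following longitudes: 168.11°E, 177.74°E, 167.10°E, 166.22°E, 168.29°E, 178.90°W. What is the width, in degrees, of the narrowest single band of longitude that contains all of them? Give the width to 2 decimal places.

14.88°

Sort the longitudes: -178.90°, +166.22°, +167.10°, +168.11°, +168.29°, +177.74°.
Eastward gaps between consecutive values (wrapping around): 345.12°, 0.88°, 1.01°, 0.18°, 9.45°, 3.36°.
Largest gap = 345.12° ⇒ minimal covering band is its complement: 360° − 345.12° = 14.88°.
Band runs from +166.22° eastward to -178.90°, crossing the antimeridian.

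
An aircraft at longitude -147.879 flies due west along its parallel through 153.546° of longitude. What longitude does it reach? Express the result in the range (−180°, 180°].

Start at -147.879°; shift −153.546° → -301.425°.
-301.425° lies outside (−180°, 180°]; add 360° → +58.575°.

+58.575°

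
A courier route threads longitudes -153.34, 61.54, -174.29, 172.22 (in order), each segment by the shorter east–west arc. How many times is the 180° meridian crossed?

3

Leg 1: -153.34° → +61.54°, shortest Δλ = -145.12° (west) — crosses 180°.
Leg 2: +61.54° → -174.29°, shortest Δλ = 124.17° (east) — crosses 180°.
Leg 3: -174.29° → +172.22°, shortest Δλ = -13.49° (west) — crosses 180°.
Total crossings: 3.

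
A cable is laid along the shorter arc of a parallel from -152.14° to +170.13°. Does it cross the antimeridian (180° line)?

Yes

Naïve |170.13 − -152.14| = 322.27° > 180°, so the shorter arc goes the other way round — across 180°.
Signed shortest Δλ = ((170.13 − -152.14 + 180) mod 360) − 180 = -37.73°.
Going west by 37.73° from -152.14° passes through 180° before reaching +170.13°.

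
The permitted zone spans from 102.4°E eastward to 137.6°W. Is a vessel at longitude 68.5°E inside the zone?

No

Band width going east from +102.4° to -137.6°: ((-137.6 − 102.4) mod 360) = 120.0°.
Offset of +68.5° east of the west edge: ((68.5 − 102.4) mod 360) = 326.1°.
326.1° > 120.0° ⇒ outside.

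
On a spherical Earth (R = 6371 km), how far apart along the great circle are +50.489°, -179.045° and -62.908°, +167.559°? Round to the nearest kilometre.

12664 km

Δλ = 167.559 − -179.045 = 346.604°; wrapped into (−180°, 180°]: -13.396°.
Δφ = -62.908 − 50.489 = -113.397°.
a = sin²(Δφ/2) + cos φ₁ · cos φ₂ · sin²(Δλ/2) = 0.702492.
c = 2·atan2(√a, √(1−a)) = 1.98776 rad → d = 6371·c ≈ 12664.00 km.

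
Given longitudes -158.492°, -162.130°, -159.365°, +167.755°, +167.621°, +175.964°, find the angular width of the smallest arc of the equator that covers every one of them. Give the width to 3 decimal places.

33.887°

Sort the longitudes: -162.130°, -159.365°, -158.492°, +167.621°, +167.755°, +175.964°.
Eastward gaps between consecutive values (wrapping around): 2.765°, 0.873°, 326.113°, 0.134°, 8.209°, 21.906°.
Largest gap = 326.113° ⇒ minimal covering band is its complement: 360° − 326.113° = 33.887°.
Band runs from +167.621° eastward to -158.492°, crossing the antimeridian.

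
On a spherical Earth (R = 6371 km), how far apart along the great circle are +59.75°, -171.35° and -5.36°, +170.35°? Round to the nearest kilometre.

Δλ = 170.35 − -171.35 = 341.70°; wrapped into (−180°, 180°]: -18.30°.
Δφ = -5.36 − 59.75 = -65.11°.
a = sin²(Δφ/2) + cos φ₁ · cos φ₂ · sin²(Δλ/2) = 0.302245.
c = 2·atan2(√a, √(1−a)) = 1.16417 rad → d = 6371·c ≈ 7416.94 km.

7417 km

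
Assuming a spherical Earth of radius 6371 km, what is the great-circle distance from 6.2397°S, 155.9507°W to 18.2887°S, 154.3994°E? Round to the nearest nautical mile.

2991 nmi

Δλ = 154.3994 − -155.9507 = 310.3501°; wrapped into (−180°, 180°]: -49.6499°.
Δφ = -18.2887 − -6.2397 = -12.0490°.
a = sin²(Δφ/2) + cos φ₁ · cos φ₂ · sin²(Δλ/2) = 0.177392.
c = 2·atan2(√a, √(1−a)) = 0.86949 rad → d = 6371·c ≈ 5539.52 km ≈ 2991.10 nmi.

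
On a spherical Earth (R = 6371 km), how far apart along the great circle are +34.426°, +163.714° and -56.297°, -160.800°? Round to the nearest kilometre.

10631 km

Δλ = -160.800 − 163.714 = -324.514°; wrapped into (−180°, 180°]: 35.486°.
Δφ = -56.297 − 34.426 = -90.723°.
a = sin²(Δφ/2) + cos φ₁ · cos φ₂ · sin²(Δλ/2) = 0.548817.
c = 2·atan2(√a, √(1−a)) = 1.66859 rad → d = 6371·c ≈ 10630.56 km.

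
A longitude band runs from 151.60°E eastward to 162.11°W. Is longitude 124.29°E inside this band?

Band width going east from +151.60° to -162.11°: ((-162.11 − 151.60) mod 360) = 46.29°.
Offset of +124.29° east of the west edge: ((124.29 − 151.60) mod 360) = 332.69°.
332.69° > 46.29° ⇒ outside.

No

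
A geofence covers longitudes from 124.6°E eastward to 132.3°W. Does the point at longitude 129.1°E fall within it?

Yes

Band width going east from +124.6° to -132.3°: ((-132.3 − 124.6) mod 360) = 103.1°.
Offset of +129.1° east of the west edge: ((129.1 − 124.6) mod 360) = 4.5°.
4.5° ≤ 103.1° ⇒ inside.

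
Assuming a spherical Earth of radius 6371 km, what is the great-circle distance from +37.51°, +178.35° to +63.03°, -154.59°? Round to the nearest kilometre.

Δλ = -154.59 − 178.35 = -332.94°; wrapped into (−180°, 180°]: 27.06°.
Δφ = 63.03 − 37.51 = 25.52°.
a = sin²(Δφ/2) + cos φ₁ · cos φ₂ · sin²(Δλ/2) = 0.068474.
c = 2·atan2(√a, √(1−a)) = 0.52951 rad → d = 6371·c ≈ 3373.53 km.

3374 km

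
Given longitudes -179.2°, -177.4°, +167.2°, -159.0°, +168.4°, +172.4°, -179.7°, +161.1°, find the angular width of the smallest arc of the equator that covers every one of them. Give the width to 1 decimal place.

Sort the longitudes: -179.7°, -179.2°, -177.4°, -159.0°, +161.1°, +167.2°, +168.4°, +172.4°.
Eastward gaps between consecutive values (wrapping around): 0.5°, 1.8°, 18.4°, 320.1°, 6.1°, 1.2°, 4.0°, 7.9°.
Largest gap = 320.1° ⇒ minimal covering band is its complement: 360° − 320.1° = 39.9°.
Band runs from +161.1° eastward to -159.0°, crossing the antimeridian.

39.9°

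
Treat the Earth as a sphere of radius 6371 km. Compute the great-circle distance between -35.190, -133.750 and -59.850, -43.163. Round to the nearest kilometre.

Δλ = -43.163 − -133.750 = 90.587°.
Δφ = -59.850 − -35.190 = -24.660°.
a = sin²(Δφ/2) + cos φ₁ · cos φ₂ · sin²(Δλ/2) = 0.252940.
c = 2·atan2(√a, √(1−a)) = 1.05397 rad → d = 6371·c ≈ 6714.87 km.

6715 km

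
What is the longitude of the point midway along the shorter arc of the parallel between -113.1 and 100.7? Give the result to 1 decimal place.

+173.8°

Signed shortest Δλ from -113.1° to +100.7° is -146.2°.
Midpoint longitude = -113.1° + (-146.2°)/2 = -113.1° − 73.1° = -186.2°.
Normalise into (−180°, 180°]: +173.8°.
(The naïve average (-113.1 + +100.7)/2 = -6.2° is on the wrong side of the globe.)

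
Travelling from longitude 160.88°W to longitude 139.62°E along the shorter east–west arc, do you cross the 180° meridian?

Yes

Naïve |139.62 − -160.88| = 300.5° > 180°, so the shorter arc goes the other way round — across 180°.
Signed shortest Δλ = ((139.62 − -160.88 + 180) mod 360) − 180 = -59.5°.
Going west by 59.5° from -160.88° passes through 180° before reaching +139.62°.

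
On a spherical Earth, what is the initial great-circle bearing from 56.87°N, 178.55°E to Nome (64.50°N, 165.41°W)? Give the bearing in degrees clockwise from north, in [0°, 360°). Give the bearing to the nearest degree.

39°

Δλ = -165.41 − 178.55 = -343.96°; wrapped into (−180°, 180°]: 16.04°.
θ = atan2( sin Δλ · cos φ₂ , cos φ₁ · sin φ₂ − sin φ₁ · cos φ₂ · cos Δλ )
  = atan2(0.11895, 0.14681) = 39.016° → normalised to [0°, 360°): 39.016°.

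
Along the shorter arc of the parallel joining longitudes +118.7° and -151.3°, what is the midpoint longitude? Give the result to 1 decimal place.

Signed shortest Δλ from +118.7° to -151.3° is +90.0°.
Midpoint longitude = +118.7° + (+90.0°)/2 = +118.7° + 45.0° = +163.7°.
(The naïve average (+118.7 + -151.3)/2 = -16.3° is on the wrong side of the globe.)

+163.7°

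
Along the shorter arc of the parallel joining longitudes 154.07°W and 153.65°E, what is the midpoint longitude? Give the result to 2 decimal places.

Signed shortest Δλ from -154.07° to +153.65° is -52.28°.
Midpoint longitude = -154.07° + (-52.28°)/2 = -154.07° − 26.14° = -180.21°.
Normalise into (−180°, 180°]: +179.79°.
(The naïve average (-154.07 + +153.65)/2 = -0.21° is on the wrong side of the globe.)

179.79°E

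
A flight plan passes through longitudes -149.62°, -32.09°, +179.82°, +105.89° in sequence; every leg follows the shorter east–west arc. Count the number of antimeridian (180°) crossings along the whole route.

Leg 1: -149.62° → -32.09°, shortest Δλ = 117.53° (east) — does not cross 180°.
Leg 2: -32.09° → +179.82°, shortest Δλ = -148.09° (west) — crosses 180°.
Leg 3: +179.82° → +105.89°, shortest Δλ = -73.93° (west) — does not cross 180°.
Total crossings: 1.

1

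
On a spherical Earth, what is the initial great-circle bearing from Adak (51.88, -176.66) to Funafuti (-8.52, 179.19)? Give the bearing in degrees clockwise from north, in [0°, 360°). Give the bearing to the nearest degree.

Δλ = 179.19 − -176.66 = 355.85°; wrapped into (−180°, 180°]: -4.15°.
θ = atan2( sin Δλ · cos φ₂ , cos φ₁ · sin φ₂ − sin φ₁ · cos φ₂ · cos Δλ )
  = atan2(-0.07157, -0.86745) = -175.284° → normalised to [0°, 360°): 184.716°.

185°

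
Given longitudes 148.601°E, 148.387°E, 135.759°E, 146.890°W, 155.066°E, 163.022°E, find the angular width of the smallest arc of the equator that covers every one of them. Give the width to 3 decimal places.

Sort the longitudes: -146.890°, +135.759°, +148.387°, +148.601°, +155.066°, +163.022°.
Eastward gaps between consecutive values (wrapping around): 282.649°, 12.628°, 0.214°, 6.465°, 7.956°, 50.088°.
Largest gap = 282.649° ⇒ minimal covering band is its complement: 360° − 282.649° = 77.351°.
Band runs from +135.759° eastward to -146.890°, crossing the antimeridian.

77.351°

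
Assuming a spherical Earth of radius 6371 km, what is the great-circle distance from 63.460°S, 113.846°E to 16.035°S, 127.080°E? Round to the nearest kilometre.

5371 km

Δλ = 127.080 − 113.846 = 13.234°.
Δφ = -16.035 − -63.460 = 47.425°.
a = sin²(Δφ/2) + cos φ₁ · cos φ₂ · sin²(Δλ/2) = 0.167425.
c = 2·atan2(√a, √(1−a)) = 0.84310 rad → d = 6371·c ≈ 5371.40 km.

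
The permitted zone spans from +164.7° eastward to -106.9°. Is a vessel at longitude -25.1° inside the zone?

No

Band width going east from +164.7° to -106.9°: ((-106.9 − 164.7) mod 360) = 88.4°.
Offset of -25.1° east of the west edge: ((-25.1 − 164.7) mod 360) = 170.2°.
170.2° > 88.4° ⇒ outside.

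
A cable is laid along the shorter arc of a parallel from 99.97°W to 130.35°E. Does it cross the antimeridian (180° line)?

Yes

Naïve |130.35 − -99.97| = 230.32° > 180°, so the shorter arc goes the other way round — across 180°.
Signed shortest Δλ = ((130.35 − -99.97 + 180) mod 360) − 180 = -129.68°.
Going west by 129.68° from -99.97° passes through 180° before reaching +130.35°.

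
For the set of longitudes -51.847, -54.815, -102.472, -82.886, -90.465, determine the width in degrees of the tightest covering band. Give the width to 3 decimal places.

Sort the longitudes: -102.472°, -90.465°, -82.886°, -54.815°, -51.847°.
Eastward gaps between consecutive values (wrapping around): 12.007°, 7.579°, 28.071°, 2.968°, 309.375°.
Largest gap = 309.375° ⇒ minimal covering band is its complement: 360° − 309.375° = 50.625°.
Band runs from -102.472° eastward to -51.847°.

50.625°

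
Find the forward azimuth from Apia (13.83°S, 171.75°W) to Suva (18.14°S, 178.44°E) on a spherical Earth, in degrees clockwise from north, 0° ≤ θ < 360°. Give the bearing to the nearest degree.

244°

Δλ = 178.44 − -171.75 = 350.19°; wrapped into (−180°, 180°]: -9.81°.
θ = atan2( sin Δλ · cos φ₂ , cos φ₁ · sin φ₂ − sin φ₁ · cos φ₂ · cos Δλ )
  = atan2(-0.16191, -0.07847) = -115.858° → normalised to [0°, 360°): 244.142°.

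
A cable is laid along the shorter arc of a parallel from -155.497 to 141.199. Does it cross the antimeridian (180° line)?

Naïve |141.199 − -155.497| = 296.696° > 180°, so the shorter arc goes the other way round — across 180°.
Signed shortest Δλ = ((141.199 − -155.497 + 180) mod 360) − 180 = -63.304°.
Going west by 63.304° from -155.497° passes through 180° before reaching +141.199°.

Yes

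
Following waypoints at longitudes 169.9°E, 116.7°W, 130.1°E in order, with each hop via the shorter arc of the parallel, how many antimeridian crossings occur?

Leg 1: +169.9° → -116.7°, shortest Δλ = 73.4° (east) — crosses 180°.
Leg 2: -116.7° → +130.1°, shortest Δλ = -113.2° (west) — crosses 180°.
Total crossings: 2.

2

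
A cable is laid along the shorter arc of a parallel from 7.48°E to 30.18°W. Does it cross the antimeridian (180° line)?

No

Signed shortest Δλ = ((-30.18 − 7.48 + 180) mod 360) − 180 = -37.66°.
Going west by 37.66° from +7.48° reaches -30.18° without touching 180°.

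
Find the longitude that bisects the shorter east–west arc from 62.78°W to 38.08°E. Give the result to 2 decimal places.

Signed shortest Δλ from -62.78° to +38.08° is +100.86°.
Midpoint longitude = -62.78° + (+100.86°)/2 = -62.78° + 50.43° = -12.35°.

12.35°W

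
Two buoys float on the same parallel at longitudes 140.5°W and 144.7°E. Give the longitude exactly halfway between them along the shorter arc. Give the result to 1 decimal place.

Signed shortest Δλ from -140.5° to +144.7° is -74.8°.
Midpoint longitude = -140.5° + (-74.8°)/2 = -140.5° − 37.4° = -177.9°.
(The naïve average (-140.5 + +144.7)/2 = 2.1° is on the wrong side of the globe.)

177.9°W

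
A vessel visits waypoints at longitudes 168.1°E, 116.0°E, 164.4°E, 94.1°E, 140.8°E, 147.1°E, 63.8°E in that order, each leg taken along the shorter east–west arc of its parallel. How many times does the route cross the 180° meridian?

Leg 1: +168.1° → +116.0°, shortest Δλ = -52.1° (west) — does not cross 180°.
Leg 2: +116.0° → +164.4°, shortest Δλ = 48.4° (east) — does not cross 180°.
Leg 3: +164.4° → +94.1°, shortest Δλ = -70.3° (west) — does not cross 180°.
Leg 4: +94.1° → +140.8°, shortest Δλ = 46.7° (east) — does not cross 180°.
Leg 5: +140.8° → +147.1°, shortest Δλ = 6.3° (east) — does not cross 180°.
Leg 6: +147.1° → +63.8°, shortest Δλ = -83.3° (west) — does not cross 180°.
Total crossings: 0.

0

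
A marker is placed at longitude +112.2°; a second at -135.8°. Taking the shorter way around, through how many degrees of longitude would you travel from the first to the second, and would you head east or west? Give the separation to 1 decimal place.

112.0° east

Raw difference: -135.8 − 112.2 = -248.0°.
Normalise into (−180°, 180°]: -248.0° + 360° = 112.0°.
Positive ⇒ the second point lies to the east; separation 112.0°.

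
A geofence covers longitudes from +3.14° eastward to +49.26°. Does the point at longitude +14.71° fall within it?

Yes

Band width going east from +3.14° to +49.26°: ((49.26 − 3.14) mod 360) = 46.12°.
Offset of +14.71° east of the west edge: ((14.71 − 3.14) mod 360) = 11.57°.
11.57° ≤ 46.12° ⇒ inside.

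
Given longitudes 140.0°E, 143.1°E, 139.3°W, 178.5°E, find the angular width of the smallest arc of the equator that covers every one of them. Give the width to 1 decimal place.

Sort the longitudes: -139.3°, +140.0°, +143.1°, +178.5°.
Eastward gaps between consecutive values (wrapping around): 279.3°, 3.1°, 35.4°, 42.2°.
Largest gap = 279.3° ⇒ minimal covering band is its complement: 360° − 279.3° = 80.7°.
Band runs from +140.0° eastward to -139.3°, crossing the antimeridian.

80.7°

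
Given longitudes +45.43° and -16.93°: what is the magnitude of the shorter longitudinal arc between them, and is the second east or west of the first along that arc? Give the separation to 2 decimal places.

Raw difference: -16.93 − 45.43 = -62.36°.
Normalise into (−180°, 180°]: -62.36° stays -62.36°.
Negative ⇒ the second point lies to the west; separation 62.36°.

62.36° west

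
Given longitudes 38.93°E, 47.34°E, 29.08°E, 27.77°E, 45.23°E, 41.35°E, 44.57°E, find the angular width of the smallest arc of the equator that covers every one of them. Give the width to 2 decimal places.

19.57°

Sort the longitudes: +27.77°, +29.08°, +38.93°, +41.35°, +44.57°, +45.23°, +47.34°.
Eastward gaps between consecutive values (wrapping around): 1.31°, 9.85°, 2.42°, 3.22°, 0.66°, 2.11°, 340.43°.
Largest gap = 340.43° ⇒ minimal covering band is its complement: 360° − 340.43° = 19.57°.
Band runs from +27.77° eastward to +47.34°.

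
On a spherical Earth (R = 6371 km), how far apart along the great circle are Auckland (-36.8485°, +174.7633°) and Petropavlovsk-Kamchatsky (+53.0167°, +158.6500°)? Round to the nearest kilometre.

10113 km

Δλ = 158.6500 − 174.7633 = -16.1133°.
Δφ = 53.0167 − -36.8485 = 89.8652°.
a = sin²(Δφ/2) + cos φ₁ · cos φ₂ · sin²(Δλ/2) = 0.508280.
c = 2·atan2(√a, √(1−a)) = 1.58736 rad → d = 6371·c ≈ 10113.05 km.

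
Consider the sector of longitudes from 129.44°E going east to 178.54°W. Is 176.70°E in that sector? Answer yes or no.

Band width going east from +129.44° to -178.54°: ((-178.54 − 129.44) mod 360) = 52.02°.
Offset of +176.70° east of the west edge: ((176.70 − 129.44) mod 360) = 47.26°.
47.26° ≤ 52.02° ⇒ inside.

Yes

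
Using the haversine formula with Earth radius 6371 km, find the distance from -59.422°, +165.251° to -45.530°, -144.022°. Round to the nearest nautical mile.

1973 nmi

Δλ = -144.022 − 165.251 = -309.273°; wrapped into (−180°, 180°]: 50.727°.
Δφ = -45.530 − -59.422 = 13.892°.
a = sin²(Δφ/2) + cos φ₁ · cos φ₂ · sin²(Δλ/2) = 0.080016.
c = 2·atan2(√a, √(1−a)) = 0.57357 rad → d = 6371·c ≈ 3654.23 km ≈ 1973.13 nmi.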